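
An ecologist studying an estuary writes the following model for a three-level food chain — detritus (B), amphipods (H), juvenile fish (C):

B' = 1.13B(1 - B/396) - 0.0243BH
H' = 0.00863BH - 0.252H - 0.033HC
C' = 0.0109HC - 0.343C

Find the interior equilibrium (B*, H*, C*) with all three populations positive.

From dC/dt = 0: 0.0109H* = 0.343, so H* = 31.5.
From dB/dt = 0: 1.13(1 - B*/396) = 0.0243·31.5, giving B* = 396·(1 - 0.677) = 128.
From dH/dt = 0: 0.00863·128 - 0.252 = 0.033C*, so C* = 0.853/0.033 = 25.8.

B* ≈ 128, H* ≈ 31.5, C* ≈ 25.8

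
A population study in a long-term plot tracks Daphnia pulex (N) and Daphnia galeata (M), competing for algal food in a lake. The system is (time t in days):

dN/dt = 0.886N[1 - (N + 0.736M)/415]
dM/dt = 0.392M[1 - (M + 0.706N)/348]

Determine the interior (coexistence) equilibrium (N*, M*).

N* ≈ 331, M* ≈ 115

Setting both brackets to zero gives the nullclines N + 0.736M = 415 and 0.706N + M = 348.
Substituting M = 348 - 0.706N into the first: N(1 - 0.736·0.706) = 415 - 0.736·348.
So N* = 159/0.48 = 331, and then M* = 348 - 0.706·331 = 115.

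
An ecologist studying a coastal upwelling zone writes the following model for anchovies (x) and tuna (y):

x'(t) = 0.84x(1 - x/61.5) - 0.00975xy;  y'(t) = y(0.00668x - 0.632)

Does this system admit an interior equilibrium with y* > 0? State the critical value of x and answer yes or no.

The predator equation gives dy/dt > 0 only when x > 0.632/0.00668 = 94.6.
Without the predator, x → K = 61.5. Since 61.5 < 94.6, the predator cannot invade.

Threshold x = 94.6; K < 94.6, so no, the predator goes extinct.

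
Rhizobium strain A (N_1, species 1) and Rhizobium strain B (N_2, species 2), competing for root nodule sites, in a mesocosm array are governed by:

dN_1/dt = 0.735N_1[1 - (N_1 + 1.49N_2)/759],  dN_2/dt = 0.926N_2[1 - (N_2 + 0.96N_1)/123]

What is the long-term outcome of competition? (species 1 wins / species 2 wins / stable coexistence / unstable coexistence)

Compare the nullcline intercepts: K1/α12 = 759/1.49 = 509 > K2 = 123; K2/α21 = 123/0.96 = 128 < K1 = 759.
Since the inequalities point opposite ways, species 1 can invade but species 2 cannot.

species 1 excludes species 2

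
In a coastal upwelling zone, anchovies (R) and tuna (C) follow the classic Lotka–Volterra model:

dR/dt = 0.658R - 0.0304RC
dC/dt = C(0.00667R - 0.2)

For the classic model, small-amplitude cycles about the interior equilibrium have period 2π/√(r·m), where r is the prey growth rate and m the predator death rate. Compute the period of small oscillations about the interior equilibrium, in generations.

T ≈ 17.3 generations

Here r = 0.658 and m = 0.2, so r·m = 0.132.
ω = √0.132 = 0.363 per generation, hence T = 2π/ω ≈ 17.3 generations.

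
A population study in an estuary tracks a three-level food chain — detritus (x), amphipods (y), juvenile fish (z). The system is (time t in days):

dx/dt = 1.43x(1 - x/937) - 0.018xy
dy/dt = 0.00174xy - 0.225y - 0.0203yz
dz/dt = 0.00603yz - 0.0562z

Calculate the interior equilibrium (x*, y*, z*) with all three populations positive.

x* ≈ 827, y* ≈ 9.32, z* ≈ 59.8

From dz/dt = 0: 0.00603y* = 0.0562, so y* = 9.32.
From dx/dt = 0: 1.43(1 - x*/937) = 0.018·9.32, giving x* = 937·(1 - 0.117) = 827.
From dy/dt = 0: 0.00174·827 - 0.225 = 0.0203z*, so z* = 1.21/0.0203 = 59.8.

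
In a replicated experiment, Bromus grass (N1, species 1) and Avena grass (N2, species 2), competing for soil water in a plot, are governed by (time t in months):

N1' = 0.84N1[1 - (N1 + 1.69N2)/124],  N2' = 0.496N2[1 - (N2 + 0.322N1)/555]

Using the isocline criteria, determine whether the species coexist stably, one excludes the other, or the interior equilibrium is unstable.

Compare the nullcline intercepts: K1/α12 = 124/1.69 = 73.4 < K2 = 555; K2/α21 = 555/0.322 = 1720 > K1 = 124.
Since the inequalities point opposite ways, species 2 can invade but species 1 cannot.

species 2 excludes species 1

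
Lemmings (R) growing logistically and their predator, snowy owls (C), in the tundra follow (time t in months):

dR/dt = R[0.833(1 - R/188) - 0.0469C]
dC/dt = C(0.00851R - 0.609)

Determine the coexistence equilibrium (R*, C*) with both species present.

From dC/dt = 0 with C > 0: 0.00851R* = 0.609, so R* = 71.6.
Substitute into dR/dt = 0: 0.833(1 - 71.6/188) = 0.0469C*.
The bracket is 0.619, giving C* = 0.516/0.0469 = 11.

R* ≈ 71.6, C* ≈ 11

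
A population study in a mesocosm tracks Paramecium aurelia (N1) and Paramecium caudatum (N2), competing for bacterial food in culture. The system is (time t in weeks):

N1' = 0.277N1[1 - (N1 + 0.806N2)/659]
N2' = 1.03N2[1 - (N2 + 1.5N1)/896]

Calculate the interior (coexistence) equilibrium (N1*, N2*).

Setting both brackets to zero gives the nullclines N1 + 0.806N2 = 659 and 1.5N1 + N2 = 896.
Substituting N2 = 896 - 1.5N1 into the first: N1(1 - 0.806·1.5) = 659 - 0.806·896.
So N1* = -63.2/-0.209 = 302, and then N2* = 896 - 1.5·302 = 443.

N1* ≈ 302, N2* ≈ 443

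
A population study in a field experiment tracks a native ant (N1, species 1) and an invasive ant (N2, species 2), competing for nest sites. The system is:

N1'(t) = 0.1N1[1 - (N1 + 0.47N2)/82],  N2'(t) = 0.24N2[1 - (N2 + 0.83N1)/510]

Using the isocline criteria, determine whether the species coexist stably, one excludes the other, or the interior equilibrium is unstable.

species 2 excludes species 1

Compare the nullcline intercepts: K1/α12 = 82/0.47 = 174 < K2 = 510; K2/α21 = 510/0.83 = 614 > K1 = 82.
Since the inequalities point opposite ways, species 2 can invade but species 1 cannot.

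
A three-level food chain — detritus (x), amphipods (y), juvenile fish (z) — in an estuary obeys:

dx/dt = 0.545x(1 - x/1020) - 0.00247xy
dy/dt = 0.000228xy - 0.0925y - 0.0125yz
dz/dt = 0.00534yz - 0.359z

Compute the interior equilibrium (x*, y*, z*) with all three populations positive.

From dz/dt = 0: 0.00534y* = 0.359, so y* = 67.2.
From dx/dt = 0: 0.545(1 - x*/1020) = 0.00247·67.2, giving x* = 1020·(1 - 0.305) = 709.
From dy/dt = 0: 0.000228·709 - 0.0925 = 0.0125z*, so z* = 0.0692/0.0125 = 5.54.

x* ≈ 709, y* ≈ 67.2, z* ≈ 5.54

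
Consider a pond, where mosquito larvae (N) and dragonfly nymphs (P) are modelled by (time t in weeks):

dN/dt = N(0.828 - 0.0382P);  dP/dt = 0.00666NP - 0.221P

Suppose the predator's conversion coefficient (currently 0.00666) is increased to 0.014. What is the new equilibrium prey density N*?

At the interior fixed point, setting dP/dt = 0 with P > 0 fixes N* = (predator death rate)/(NP coefficient) — independent of the other coefficients.
With the change, N* = 0.221/0.014 = 15.8; it falls from 33.2.

N* ≈ 15.8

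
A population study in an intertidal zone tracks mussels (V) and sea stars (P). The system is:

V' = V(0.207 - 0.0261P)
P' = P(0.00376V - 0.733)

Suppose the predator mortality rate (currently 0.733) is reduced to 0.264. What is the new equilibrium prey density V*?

V* ≈ 70.2

At the interior fixed point, setting dP/dt = 0 with P > 0 fixes V* = (predator death rate)/(VP coefficient) — independent of the other coefficients.
With the change, V* = 0.264/0.00376 = 70.2; it falls from 195.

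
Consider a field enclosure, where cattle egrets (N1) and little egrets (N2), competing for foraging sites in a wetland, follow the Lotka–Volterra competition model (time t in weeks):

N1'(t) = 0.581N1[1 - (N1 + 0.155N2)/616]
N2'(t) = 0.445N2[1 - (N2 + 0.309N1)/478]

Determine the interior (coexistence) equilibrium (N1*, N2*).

Setting both brackets to zero gives the nullclines N1 + 0.155N2 = 616 and 0.309N1 + N2 = 478.
Substituting N2 = 478 - 0.309N1 into the first: N1(1 - 0.155·0.309) = 616 - 0.155·478.
So N1* = 542/0.952 = 569, and then N2* = 478 - 0.309·569 = 302.

N1* ≈ 569, N2* ≈ 302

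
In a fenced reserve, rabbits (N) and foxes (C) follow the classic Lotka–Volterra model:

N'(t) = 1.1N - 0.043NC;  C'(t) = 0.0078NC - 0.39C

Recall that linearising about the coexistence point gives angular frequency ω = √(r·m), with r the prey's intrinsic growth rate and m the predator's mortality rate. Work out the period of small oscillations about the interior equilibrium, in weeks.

T ≈ 9.59 weeks

Here r = 1.1 and m = 0.39, so r·m = 0.429.
ω = √0.429 = 0.655 per week, hence T = 2π/ω ≈ 9.59 weeks.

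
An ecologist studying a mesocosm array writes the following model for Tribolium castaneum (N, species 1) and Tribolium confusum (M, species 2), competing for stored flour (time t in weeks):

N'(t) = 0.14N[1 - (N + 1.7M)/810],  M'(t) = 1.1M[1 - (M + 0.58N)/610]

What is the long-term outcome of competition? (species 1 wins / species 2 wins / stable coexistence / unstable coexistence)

Compare the nullcline intercepts: K1/α12 = 810/1.7 = 476 < K2 = 610; K2/α21 = 610/0.58 = 1050 > K1 = 810.
Since the inequalities point opposite ways, species 2 can invade but species 1 cannot.

species 2 excludes species 1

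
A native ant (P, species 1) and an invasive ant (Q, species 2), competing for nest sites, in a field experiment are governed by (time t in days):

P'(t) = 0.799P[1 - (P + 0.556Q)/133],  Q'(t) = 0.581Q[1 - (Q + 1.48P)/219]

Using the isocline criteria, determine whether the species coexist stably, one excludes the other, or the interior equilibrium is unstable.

stable coexistence

Compare the nullcline intercepts: K1/α12 = 133/0.556 = 239 > K2 = 219; K2/α21 = 219/1.48 = 148 > K1 = 133.
Since both inequalities hold, each species can invade when rare, so the interior equilibrium is stable.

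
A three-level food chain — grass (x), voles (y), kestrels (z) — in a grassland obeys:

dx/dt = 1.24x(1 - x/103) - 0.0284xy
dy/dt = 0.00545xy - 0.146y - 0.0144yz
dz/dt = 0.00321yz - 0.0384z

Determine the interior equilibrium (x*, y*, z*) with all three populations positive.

x* ≈ 74.8, y* ≈ 12, z* ≈ 18.2

From dz/dt = 0: 0.00321y* = 0.0384, so y* = 12.
From dx/dt = 0: 1.24(1 - x*/103) = 0.0284·12, giving x* = 103·(1 - 0.274) = 74.8.
From dy/dt = 0: 0.00545·74.8 - 0.146 = 0.0144z*, so z* = 0.262/0.0144 = 18.2.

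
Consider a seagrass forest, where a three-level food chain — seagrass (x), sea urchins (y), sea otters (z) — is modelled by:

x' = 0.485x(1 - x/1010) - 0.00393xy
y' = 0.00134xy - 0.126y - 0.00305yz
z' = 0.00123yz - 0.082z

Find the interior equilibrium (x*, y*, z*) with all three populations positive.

x* ≈ 464, y* ≈ 66.7, z* ≈ 163

From dz/dt = 0: 0.00123y* = 0.082, so y* = 66.7.
From dx/dt = 0: 0.485(1 - x*/1010) = 0.00393·66.7, giving x* = 1010·(1 - 0.54) = 464.
From dy/dt = 0: 0.00134·464 - 0.126 = 0.00305z*, so z* = 0.496/0.00305 = 163.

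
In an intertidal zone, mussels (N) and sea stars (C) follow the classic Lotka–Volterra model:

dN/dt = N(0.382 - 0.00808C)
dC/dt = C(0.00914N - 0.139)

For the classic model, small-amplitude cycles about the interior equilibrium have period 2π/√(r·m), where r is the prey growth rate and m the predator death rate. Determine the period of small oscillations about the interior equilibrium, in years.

T ≈ 27.3 years

Here r = 0.382 and m = 0.139, so r·m = 0.0531.
ω = √0.0531 = 0.23 per year, hence T = 2π/ω ≈ 27.3 years.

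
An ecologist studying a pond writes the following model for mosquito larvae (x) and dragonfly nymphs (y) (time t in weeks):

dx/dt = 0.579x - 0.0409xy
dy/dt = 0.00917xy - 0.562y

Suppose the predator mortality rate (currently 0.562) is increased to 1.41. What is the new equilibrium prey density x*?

x* ≈ 154

At the interior fixed point, setting dy/dt = 0 with y > 0 fixes x* = (predator death rate)/(xy coefficient) — independent of the other coefficients.
With the change, x* = 1.41/0.00917 = 154; it rises from 61.3.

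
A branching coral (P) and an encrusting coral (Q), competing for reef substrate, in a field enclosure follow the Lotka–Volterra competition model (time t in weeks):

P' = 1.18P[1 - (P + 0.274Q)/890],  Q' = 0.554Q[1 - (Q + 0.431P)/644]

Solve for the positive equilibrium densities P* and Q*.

P* ≈ 809, Q* ≈ 295

Setting both brackets to zero gives the nullclines P + 0.274Q = 890 and 0.431P + Q = 644.
Substituting Q = 644 - 0.431P into the first: P(1 - 0.274·0.431) = 890 - 0.274·644.
So P* = 714/0.882 = 809, and then Q* = 644 - 0.431·809 = 295.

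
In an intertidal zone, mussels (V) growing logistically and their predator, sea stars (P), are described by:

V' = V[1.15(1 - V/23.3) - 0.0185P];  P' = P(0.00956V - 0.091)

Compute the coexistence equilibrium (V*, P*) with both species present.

From dP/dt = 0 with P > 0: 0.00956V* = 0.091, so V* = 9.52.
Substitute into dV/dt = 0: 1.15(1 - 9.52/23.3) = 0.0185P*.
The bracket is 0.591, giving P* = 0.68/0.0185 = 36.8.

V* ≈ 9.52, P* ≈ 36.8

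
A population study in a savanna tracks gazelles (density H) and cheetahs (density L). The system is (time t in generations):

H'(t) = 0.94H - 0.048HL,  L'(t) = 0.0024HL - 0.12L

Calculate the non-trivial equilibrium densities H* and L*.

H* ≈ 50, L* ≈ 19.6

Set dL/dt = 0 with L > 0: 0.0024H - 0.12 = 0, so H* = 0.12/0.0024 = 50.
Set dH/dt = 0 with H > 0: 0.94 - 0.048L = 0, so L* = 0.94/0.048 = 19.6.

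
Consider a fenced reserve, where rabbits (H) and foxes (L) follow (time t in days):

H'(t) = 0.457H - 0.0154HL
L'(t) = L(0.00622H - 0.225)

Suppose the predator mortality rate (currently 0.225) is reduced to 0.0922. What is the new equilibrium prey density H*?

At the interior fixed point, setting dL/dt = 0 with L > 0 fixes H* = (predator death rate)/(HL coefficient) — independent of the other coefficients.
With the change, H* = 0.0922/0.00622 = 14.8; it falls from 36.2.

H* ≈ 14.8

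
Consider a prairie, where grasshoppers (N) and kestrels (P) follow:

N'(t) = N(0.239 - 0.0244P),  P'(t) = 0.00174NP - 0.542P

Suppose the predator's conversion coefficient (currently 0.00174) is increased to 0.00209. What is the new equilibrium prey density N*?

At the interior fixed point, setting dP/dt = 0 with P > 0 fixes N* = (predator death rate)/(NP coefficient) — independent of the other coefficients.
With the change, N* = 0.542/0.00209 = 259; it falls from 311.

N* ≈ 259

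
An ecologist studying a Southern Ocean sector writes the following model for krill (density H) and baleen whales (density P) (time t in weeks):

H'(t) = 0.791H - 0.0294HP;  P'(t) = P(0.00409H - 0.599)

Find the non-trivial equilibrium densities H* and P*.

Set dP/dt = 0 with P > 0: 0.00409H - 0.599 = 0, so H* = 0.599/0.00409 = 146.
Set dH/dt = 0 with H > 0: 0.791 - 0.0294P = 0, so P* = 0.791/0.0294 = 26.9.

H* ≈ 146, P* ≈ 26.9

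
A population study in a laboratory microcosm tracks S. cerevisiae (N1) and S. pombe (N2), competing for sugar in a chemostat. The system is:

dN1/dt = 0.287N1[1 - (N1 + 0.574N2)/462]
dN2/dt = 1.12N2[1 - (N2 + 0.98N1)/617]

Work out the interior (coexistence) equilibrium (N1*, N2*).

Setting both brackets to zero gives the nullclines N1 + 0.574N2 = 462 and 0.98N1 + N2 = 617.
Substituting N2 = 617 - 0.98N1 into the first: N1(1 - 0.574·0.98) = 462 - 0.574·617.
So N1* = 108/0.437 = 247, and then N2* = 617 - 0.98·247 = 375.

N1* ≈ 247, N2* ≈ 375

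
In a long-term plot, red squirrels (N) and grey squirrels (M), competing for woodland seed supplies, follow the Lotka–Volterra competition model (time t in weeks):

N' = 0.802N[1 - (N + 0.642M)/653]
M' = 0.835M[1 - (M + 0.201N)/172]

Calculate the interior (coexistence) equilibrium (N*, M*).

N* ≈ 623, M* ≈ 46.8

Setting both brackets to zero gives the nullclines N + 0.642M = 653 and 0.201N + M = 172.
Substituting M = 172 - 0.201N into the first: N(1 - 0.642·0.201) = 653 - 0.642·172.
So N* = 543/0.871 = 623, and then M* = 172 - 0.201·623 = 46.8.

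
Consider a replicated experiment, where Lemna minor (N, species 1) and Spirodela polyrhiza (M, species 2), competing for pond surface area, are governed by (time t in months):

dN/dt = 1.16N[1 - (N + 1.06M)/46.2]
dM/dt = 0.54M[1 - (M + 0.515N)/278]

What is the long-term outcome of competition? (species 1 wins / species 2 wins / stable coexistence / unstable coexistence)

species 2 excludes species 1

Compare the nullcline intercepts: K1/α12 = 46.2/1.06 = 43.6 < K2 = 278; K2/α21 = 278/0.515 = 540 > K1 = 46.2.
Since the inequalities point opposite ways, species 2 can invade but species 1 cannot.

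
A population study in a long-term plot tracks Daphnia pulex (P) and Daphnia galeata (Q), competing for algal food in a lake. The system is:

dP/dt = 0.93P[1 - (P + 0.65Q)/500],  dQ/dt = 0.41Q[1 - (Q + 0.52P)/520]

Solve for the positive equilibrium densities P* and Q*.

P* ≈ 245, Q* ≈ 393

Setting both brackets to zero gives the nullclines P + 0.65Q = 500 and 0.52P + Q = 520.
Substituting Q = 520 - 0.52P into the first: P(1 - 0.65·0.52) = 500 - 0.65·520.
So P* = 162/0.662 = 245, and then Q* = 520 - 0.52·245 = 393.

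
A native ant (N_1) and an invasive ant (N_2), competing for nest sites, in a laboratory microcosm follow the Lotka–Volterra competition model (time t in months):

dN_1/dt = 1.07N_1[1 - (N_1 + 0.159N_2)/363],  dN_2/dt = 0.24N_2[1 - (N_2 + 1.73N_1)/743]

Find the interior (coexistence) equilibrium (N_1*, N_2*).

Setting both brackets to zero gives the nullclines N_1 + 0.159N_2 = 363 and 1.73N_1 + N_2 = 743.
Substituting N_2 = 743 - 1.73N_1 into the first: N_1(1 - 0.159·1.73) = 363 - 0.159·743.
So N_1* = 245/0.725 = 338, and then N_2* = 743 - 1.73·338 = 159.

N_1* ≈ 338, N_2* ≈ 159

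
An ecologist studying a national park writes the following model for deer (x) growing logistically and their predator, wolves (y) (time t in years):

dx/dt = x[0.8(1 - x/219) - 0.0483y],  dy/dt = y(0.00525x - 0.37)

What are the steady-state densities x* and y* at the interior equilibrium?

From dy/dt = 0 with y > 0: 0.00525x* = 0.37, so x* = 70.5.
Substitute into dx/dt = 0: 0.8(1 - 70.5/219) = 0.0483y*.
The bracket is 0.678, giving y* = 0.543/0.0483 = 11.2.

x* ≈ 70.5, y* ≈ 11.2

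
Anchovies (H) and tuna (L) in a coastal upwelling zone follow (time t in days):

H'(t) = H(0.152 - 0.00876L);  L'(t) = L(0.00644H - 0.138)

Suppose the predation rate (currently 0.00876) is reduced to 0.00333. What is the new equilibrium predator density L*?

At the interior fixed point, setting dH/dt = 0 with H > 0 fixes L* = (prey growth rate)/(HL coefficient) — independent of the other coefficients.
With the change, L* = 0.152/0.00333 = 45.6; it rises from 17.4.

L* ≈ 45.6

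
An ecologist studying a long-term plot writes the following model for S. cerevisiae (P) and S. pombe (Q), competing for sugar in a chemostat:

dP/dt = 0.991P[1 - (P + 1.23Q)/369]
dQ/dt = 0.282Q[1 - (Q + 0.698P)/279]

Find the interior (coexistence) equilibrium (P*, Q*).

Setting both brackets to zero gives the nullclines P + 1.23Q = 369 and 0.698P + Q = 279.
Substituting Q = 279 - 0.698P into the first: P(1 - 1.23·0.698) = 369 - 1.23·279.
So P* = 25.8/0.141 = 183, and then Q* = 279 - 0.698·183 = 152.

P* ≈ 183, Q* ≈ 152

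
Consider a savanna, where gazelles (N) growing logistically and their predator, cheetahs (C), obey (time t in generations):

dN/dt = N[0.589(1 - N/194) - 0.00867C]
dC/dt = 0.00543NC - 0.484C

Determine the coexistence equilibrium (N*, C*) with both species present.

N* ≈ 89.1, C* ≈ 36.7

From dC/dt = 0 with C > 0: 0.00543N* = 0.484, so N* = 89.1.
Substitute into dN/dt = 0: 0.589(1 - 89.1/194) = 0.00867C*.
The bracket is 0.541, giving C* = 0.318/0.00867 = 36.7.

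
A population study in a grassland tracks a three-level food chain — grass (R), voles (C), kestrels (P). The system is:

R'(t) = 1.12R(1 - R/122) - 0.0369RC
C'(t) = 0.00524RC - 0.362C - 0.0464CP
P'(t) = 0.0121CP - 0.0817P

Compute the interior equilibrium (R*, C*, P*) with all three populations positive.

R* ≈ 94.9, C* ≈ 6.75, P* ≈ 2.91

From dP/dt = 0: 0.0121C* = 0.0817, so C* = 6.75.
From dR/dt = 0: 1.12(1 - R*/122) = 0.0369·6.75, giving R* = 122·(1 - 0.222) = 94.9.
From dC/dt = 0: 0.00524·94.9 - 0.362 = 0.0464P*, so P* = 0.135/0.0464 = 2.91.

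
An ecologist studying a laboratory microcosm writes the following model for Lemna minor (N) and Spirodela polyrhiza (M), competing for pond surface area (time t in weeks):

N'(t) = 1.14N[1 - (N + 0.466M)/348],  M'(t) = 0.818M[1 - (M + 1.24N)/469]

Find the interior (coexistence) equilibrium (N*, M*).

N* ≈ 307, M* ≈ 88.8

Setting both brackets to zero gives the nullclines N + 0.466M = 348 and 1.24N + M = 469.
Substituting M = 469 - 1.24N into the first: N(1 - 0.466·1.24) = 348 - 0.466·469.
So N* = 129/0.422 = 307, and then M* = 469 - 1.24·307 = 88.8.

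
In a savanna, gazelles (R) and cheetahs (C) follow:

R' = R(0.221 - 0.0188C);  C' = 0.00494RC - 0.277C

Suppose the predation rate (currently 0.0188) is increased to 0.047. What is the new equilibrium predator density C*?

C* ≈ 4.7

At the interior fixed point, setting dR/dt = 0 with R > 0 fixes C* = (prey growth rate)/(RC coefficient) — independent of the other coefficients.
With the change, C* = 0.221/0.047 = 4.7; it falls from 11.8.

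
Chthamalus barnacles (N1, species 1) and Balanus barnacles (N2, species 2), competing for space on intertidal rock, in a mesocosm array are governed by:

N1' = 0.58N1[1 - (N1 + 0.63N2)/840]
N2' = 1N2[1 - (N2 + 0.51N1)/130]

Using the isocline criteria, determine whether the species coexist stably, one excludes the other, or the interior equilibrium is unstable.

species 1 excludes species 2

Compare the nullcline intercepts: K1/α12 = 840/0.63 = 1330 > K2 = 130; K2/α21 = 130/0.51 = 255 < K1 = 840.
Since the inequalities point opposite ways, species 1 can invade but species 2 cannot.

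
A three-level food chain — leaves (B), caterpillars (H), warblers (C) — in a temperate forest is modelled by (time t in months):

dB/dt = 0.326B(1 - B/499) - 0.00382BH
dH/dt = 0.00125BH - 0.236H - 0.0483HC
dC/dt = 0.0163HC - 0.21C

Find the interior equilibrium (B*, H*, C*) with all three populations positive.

From dC/dt = 0: 0.0163H* = 0.21, so H* = 12.9.
From dB/dt = 0: 0.326(1 - B*/499) = 0.00382·12.9, giving B* = 499·(1 - 0.151) = 424.
From dH/dt = 0: 0.00125·424 - 0.236 = 0.0483C*, so C* = 0.294/0.0483 = 6.08.

B* ≈ 424, H* ≈ 12.9, C* ≈ 6.08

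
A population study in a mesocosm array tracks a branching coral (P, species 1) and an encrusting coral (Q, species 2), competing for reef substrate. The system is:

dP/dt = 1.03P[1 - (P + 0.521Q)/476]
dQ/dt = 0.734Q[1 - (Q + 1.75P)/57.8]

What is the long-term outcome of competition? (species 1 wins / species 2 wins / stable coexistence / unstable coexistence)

Compare the nullcline intercepts: K1/α12 = 476/0.521 = 914 > K2 = 57.8; K2/α21 = 57.8/1.75 = 33 < K1 = 476.
Since the inequalities point opposite ways, species 1 can invade but species 2 cannot.

species 1 excludes species 2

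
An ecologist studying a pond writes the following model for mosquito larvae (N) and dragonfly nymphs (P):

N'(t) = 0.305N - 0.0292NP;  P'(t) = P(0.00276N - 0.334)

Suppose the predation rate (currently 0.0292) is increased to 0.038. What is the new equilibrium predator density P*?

P* ≈ 8.03

At the interior fixed point, setting dN/dt = 0 with N > 0 fixes P* = (prey growth rate)/(NP coefficient) — independent of the other coefficients.
With the change, P* = 0.305/0.038 = 8.03; it falls from 10.4.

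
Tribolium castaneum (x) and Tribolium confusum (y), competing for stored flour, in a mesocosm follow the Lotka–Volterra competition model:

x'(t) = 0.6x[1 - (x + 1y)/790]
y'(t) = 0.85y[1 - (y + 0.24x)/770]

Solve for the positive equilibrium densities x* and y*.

x* ≈ 26.3, y* ≈ 764

Setting both brackets to zero gives the nullclines x + 1y = 790 and 0.24x + y = 770.
Substituting y = 770 - 0.24x into the first: x(1 - 1·0.24) = 790 - 1·770.
So x* = 20/0.76 = 26.3, and then y* = 770 - 0.24·26.3 = 764.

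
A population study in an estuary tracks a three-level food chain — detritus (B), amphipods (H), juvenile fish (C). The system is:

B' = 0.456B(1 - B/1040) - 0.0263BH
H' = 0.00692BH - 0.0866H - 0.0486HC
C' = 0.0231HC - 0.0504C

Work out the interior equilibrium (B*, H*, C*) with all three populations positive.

From dC/dt = 0: 0.0231H* = 0.0504, so H* = 2.18.
From dB/dt = 0: 0.456(1 - B*/1040) = 0.0263·2.18, giving B* = 1040·(1 - 0.126) = 909.
From dH/dt = 0: 0.00692·909 - 0.0866 = 0.0486C*, so C* = 6.2/0.0486 = 128.

B* ≈ 909, H* ≈ 2.18, C* ≈ 128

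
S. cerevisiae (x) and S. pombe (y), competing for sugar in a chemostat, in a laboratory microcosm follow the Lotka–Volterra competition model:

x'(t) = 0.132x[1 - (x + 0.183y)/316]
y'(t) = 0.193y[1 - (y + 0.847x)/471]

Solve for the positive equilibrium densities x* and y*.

x* ≈ 272, y* ≈ 241

Setting both brackets to zero gives the nullclines x + 0.183y = 316 and 0.847x + y = 471.
Substituting y = 471 - 0.847x into the first: x(1 - 0.183·0.847) = 316 - 0.183·471.
So x* = 230/0.845 = 272, and then y* = 471 - 0.847·272 = 241.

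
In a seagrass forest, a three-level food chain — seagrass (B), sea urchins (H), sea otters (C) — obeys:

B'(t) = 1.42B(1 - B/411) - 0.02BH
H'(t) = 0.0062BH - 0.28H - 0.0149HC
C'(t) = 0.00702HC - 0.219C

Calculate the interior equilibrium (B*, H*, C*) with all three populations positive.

From dC/dt = 0: 0.00702H* = 0.219, so H* = 31.2.
From dB/dt = 0: 1.42(1 - B*/411) = 0.02·31.2, giving B* = 411·(1 - 0.439) = 230.
From dH/dt = 0: 0.0062·230 - 0.28 = 0.0149C*, so C* = 1.15/0.0149 = 77.1.

B* ≈ 230, H* ≈ 31.2, C* ≈ 77.1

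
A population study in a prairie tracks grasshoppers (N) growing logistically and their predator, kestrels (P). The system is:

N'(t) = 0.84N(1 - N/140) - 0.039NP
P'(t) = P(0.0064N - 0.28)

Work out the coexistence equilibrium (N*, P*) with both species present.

N* ≈ 43.8, P* ≈ 14.8

From dP/dt = 0 with P > 0: 0.0064N* = 0.28, so N* = 43.8.
Substitute into dN/dt = 0: 0.84(1 - 43.8/140) = 0.039P*.
The bracket is 0.688, giving P* = 0.578/0.039 = 14.8.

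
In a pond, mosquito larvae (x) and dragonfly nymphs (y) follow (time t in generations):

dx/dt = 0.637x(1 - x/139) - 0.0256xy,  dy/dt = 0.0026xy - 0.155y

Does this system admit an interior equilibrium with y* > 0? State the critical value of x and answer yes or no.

Threshold x = 59.6; K > 59.6, so yes, the predator persists.

The predator equation gives dy/dt > 0 only when x > 0.155/0.0026 = 59.6.
Without the predator, x → K = 139. Since 139 > 59.6, the predator can invade and persist.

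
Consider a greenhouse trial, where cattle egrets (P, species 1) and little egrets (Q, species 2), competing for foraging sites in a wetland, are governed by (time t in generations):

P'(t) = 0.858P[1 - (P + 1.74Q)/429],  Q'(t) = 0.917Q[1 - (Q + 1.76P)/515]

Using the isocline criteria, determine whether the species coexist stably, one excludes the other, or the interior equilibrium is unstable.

Compare the nullcline intercepts: K1/α12 = 429/1.74 = 247 < K2 = 515; K2/α21 = 515/1.76 = 293 < K1 = 429.
Since both are reversed, neither can invade when rare; the interior point is a saddle.

unstable coexistence (outcome depends on initial conditions)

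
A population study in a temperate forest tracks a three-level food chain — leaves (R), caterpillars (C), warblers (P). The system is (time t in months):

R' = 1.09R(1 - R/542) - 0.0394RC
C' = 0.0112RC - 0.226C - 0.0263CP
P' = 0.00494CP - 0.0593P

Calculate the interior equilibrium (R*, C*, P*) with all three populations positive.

R* ≈ 307, C* ≈ 12, P* ≈ 122

From dP/dt = 0: 0.00494C* = 0.0593, so C* = 12.
From dR/dt = 0: 1.09(1 - R*/542) = 0.0394·12, giving R* = 542·(1 - 0.434) = 307.
From dC/dt = 0: 0.0112·307 - 0.226 = 0.0263P*, so P* = 3.21/0.0263 = 122.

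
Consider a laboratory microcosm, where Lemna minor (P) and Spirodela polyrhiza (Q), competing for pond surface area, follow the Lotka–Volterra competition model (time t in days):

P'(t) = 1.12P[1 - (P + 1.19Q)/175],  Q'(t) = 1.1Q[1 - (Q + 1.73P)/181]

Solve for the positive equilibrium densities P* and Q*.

Setting both brackets to zero gives the nullclines P + 1.19Q = 175 and 1.73P + Q = 181.
Substituting Q = 181 - 1.73P into the first: P(1 - 1.19·1.73) = 175 - 1.19·181.
So P* = -40.4/-1.06 = 38.2, and then Q* = 181 - 1.73·38.2 = 115.

P* ≈ 38.2, Q* ≈ 115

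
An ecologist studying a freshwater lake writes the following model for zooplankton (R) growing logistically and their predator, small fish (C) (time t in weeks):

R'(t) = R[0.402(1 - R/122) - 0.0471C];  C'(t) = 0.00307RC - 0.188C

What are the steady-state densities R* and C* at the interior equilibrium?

R* ≈ 61.2, C* ≈ 4.25

From dC/dt = 0 with C > 0: 0.00307R* = 0.188, so R* = 61.2.
Substitute into dR/dt = 0: 0.402(1 - 61.2/122) = 0.0471C*.
The bracket is 0.498, giving C* = 0.2/0.0471 = 4.25.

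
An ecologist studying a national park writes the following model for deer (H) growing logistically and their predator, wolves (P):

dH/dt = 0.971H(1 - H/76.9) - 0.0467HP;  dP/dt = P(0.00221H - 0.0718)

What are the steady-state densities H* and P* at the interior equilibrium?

From dP/dt = 0 with P > 0: 0.00221H* = 0.0718, so H* = 32.5.
Substitute into dH/dt = 0: 0.971(1 - 32.5/76.9) = 0.0467P*.
The bracket is 0.578, giving P* = 0.561/0.0467 = 12.

H* ≈ 32.5, P* ≈ 12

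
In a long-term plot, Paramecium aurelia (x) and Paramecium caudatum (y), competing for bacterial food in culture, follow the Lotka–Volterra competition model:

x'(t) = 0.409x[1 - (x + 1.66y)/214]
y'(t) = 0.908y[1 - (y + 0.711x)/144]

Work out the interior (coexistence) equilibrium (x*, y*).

Setting both brackets to zero gives the nullclines x + 1.66y = 214 and 0.711x + y = 144.
Substituting y = 144 - 0.711x into the first: x(1 - 1.66·0.711) = 214 - 1.66·144.
So x* = -25/-0.18 = 139, and then y* = 144 - 0.711·139 = 45.2.

x* ≈ 139, y* ≈ 45.2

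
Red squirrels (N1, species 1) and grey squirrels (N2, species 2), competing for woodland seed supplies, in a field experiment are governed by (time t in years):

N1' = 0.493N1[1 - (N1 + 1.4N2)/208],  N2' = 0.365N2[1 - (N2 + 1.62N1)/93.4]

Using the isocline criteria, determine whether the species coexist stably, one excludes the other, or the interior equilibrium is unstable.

species 1 excludes species 2

Compare the nullcline intercepts: K1/α12 = 208/1.4 = 149 > K2 = 93.4; K2/α21 = 93.4/1.62 = 57.7 < K1 = 208.
Since the inequalities point opposite ways, species 1 can invade but species 2 cannot.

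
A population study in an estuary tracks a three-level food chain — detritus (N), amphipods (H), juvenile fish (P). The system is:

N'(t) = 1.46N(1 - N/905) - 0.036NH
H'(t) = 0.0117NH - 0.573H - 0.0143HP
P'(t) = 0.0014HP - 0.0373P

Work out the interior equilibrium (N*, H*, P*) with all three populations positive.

From dP/dt = 0: 0.0014H* = 0.0373, so H* = 26.6.
From dN/dt = 0: 1.46(1 - N*/905) = 0.036·26.6, giving N* = 905·(1 - 0.657) = 310.
From dH/dt = 0: 0.0117·310 - 0.573 = 0.0143P*, so P* = 3.06/0.0143 = 214.

N* ≈ 310, H* ≈ 26.6, P* ≈ 214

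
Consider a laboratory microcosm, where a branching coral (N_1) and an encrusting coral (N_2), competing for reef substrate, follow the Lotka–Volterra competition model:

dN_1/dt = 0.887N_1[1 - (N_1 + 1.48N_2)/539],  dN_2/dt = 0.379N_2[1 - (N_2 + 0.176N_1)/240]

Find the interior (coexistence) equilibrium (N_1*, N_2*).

N_1* ≈ 249, N_2* ≈ 196

Setting both brackets to zero gives the nullclines N_1 + 1.48N_2 = 539 and 0.176N_1 + N_2 = 240.
Substituting N_2 = 240 - 0.176N_1 into the first: N_1(1 - 1.48·0.176) = 539 - 1.48·240.
So N_1* = 184/0.74 = 249, and then N_2* = 240 - 0.176·249 = 196.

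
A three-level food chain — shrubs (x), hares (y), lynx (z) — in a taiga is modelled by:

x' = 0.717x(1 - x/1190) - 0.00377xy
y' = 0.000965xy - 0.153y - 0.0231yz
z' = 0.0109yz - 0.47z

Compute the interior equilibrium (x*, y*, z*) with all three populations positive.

From dz/dt = 0: 0.0109y* = 0.47, so y* = 43.1.
From dx/dt = 0: 0.717(1 - x*/1190) = 0.00377·43.1, giving x* = 1190·(1 - 0.227) = 920.
From dy/dt = 0: 0.000965·920 - 0.153 = 0.0231z*, so z* = 0.735/0.0231 = 31.8.

x* ≈ 920, y* ≈ 43.1, z* ≈ 31.8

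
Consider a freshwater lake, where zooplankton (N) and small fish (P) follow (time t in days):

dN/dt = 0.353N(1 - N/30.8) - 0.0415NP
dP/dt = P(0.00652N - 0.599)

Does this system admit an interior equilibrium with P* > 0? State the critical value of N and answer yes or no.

The predator equation gives dP/dt > 0 only when N > 0.599/0.00652 = 91.9.
Without the predator, N → K = 30.8. Since 30.8 < 91.9, the predator cannot invade.

Threshold N = 91.9; K < 91.9, so no, the predator goes extinct.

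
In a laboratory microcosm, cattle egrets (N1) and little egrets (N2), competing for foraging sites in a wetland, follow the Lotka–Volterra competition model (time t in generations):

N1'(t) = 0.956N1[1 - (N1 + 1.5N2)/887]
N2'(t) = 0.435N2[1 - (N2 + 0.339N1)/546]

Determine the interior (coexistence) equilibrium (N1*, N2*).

N1* ≈ 138, N2* ≈ 499

Setting both brackets to zero gives the nullclines N1 + 1.5N2 = 887 and 0.339N1 + N2 = 546.
Substituting N2 = 546 - 0.339N1 into the first: N1(1 - 1.5·0.339) = 887 - 1.5·546.
So N1* = 68/0.491 = 138, and then N2* = 546 - 0.339·138 = 499.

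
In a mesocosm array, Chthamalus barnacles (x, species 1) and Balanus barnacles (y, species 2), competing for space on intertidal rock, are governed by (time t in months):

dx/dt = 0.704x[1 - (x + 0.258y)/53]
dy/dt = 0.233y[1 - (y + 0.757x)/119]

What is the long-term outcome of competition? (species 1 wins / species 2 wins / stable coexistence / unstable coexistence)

Compare the nullcline intercepts: K1/α12 = 53/0.258 = 205 > K2 = 119; K2/α21 = 119/0.757 = 157 > K1 = 53.
Since both inequalities hold, each species can invade when rare, so the interior equilibrium is stable.

stable coexistence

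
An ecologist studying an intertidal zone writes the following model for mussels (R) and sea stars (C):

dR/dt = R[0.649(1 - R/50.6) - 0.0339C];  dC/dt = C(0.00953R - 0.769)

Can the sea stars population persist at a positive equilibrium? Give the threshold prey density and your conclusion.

The predator equation gives dC/dt > 0 only when R > 0.769/0.00953 = 80.7.
Without the predator, R → K = 50.6. Since 50.6 < 80.7, the predator cannot invade.

Threshold R = 80.7; K < 80.7, so no, the predator goes extinct.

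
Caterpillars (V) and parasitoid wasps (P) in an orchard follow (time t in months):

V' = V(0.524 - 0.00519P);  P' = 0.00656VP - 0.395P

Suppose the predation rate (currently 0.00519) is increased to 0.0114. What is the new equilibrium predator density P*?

At the interior fixed point, setting dV/dt = 0 with V > 0 fixes P* = (prey growth rate)/(VP coefficient) — independent of the other coefficients.
With the change, P* = 0.524/0.0114 = 46; it falls from 101.

P* ≈ 46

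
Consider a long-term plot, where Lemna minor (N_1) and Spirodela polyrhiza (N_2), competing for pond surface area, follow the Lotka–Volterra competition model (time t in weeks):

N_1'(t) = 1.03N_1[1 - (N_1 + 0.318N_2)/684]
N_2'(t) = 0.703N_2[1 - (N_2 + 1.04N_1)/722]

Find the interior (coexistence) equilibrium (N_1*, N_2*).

Setting both brackets to zero gives the nullclines N_1 + 0.318N_2 = 684 and 1.04N_1 + N_2 = 722.
Substituting N_2 = 722 - 1.04N_1 into the first: N_1(1 - 0.318·1.04) = 684 - 0.318·722.
So N_1* = 454/0.669 = 679, and then N_2* = 722 - 1.04·679 = 15.9.

N_1* ≈ 679, N_2* ≈ 15.9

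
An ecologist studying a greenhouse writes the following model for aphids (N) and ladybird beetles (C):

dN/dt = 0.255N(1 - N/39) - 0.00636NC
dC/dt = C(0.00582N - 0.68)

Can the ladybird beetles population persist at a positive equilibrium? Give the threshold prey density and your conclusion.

Threshold N = 117; K < 117, so no, the predator goes extinct.

The predator equation gives dC/dt > 0 only when N > 0.68/0.00582 = 117.
Without the predator, N → K = 39. Since 39 < 117, the predator cannot invade.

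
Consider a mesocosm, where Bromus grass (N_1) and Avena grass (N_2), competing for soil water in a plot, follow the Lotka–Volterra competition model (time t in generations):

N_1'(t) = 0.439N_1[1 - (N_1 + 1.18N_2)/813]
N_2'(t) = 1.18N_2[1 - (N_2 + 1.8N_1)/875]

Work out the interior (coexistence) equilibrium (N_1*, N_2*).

N_1* ≈ 195, N_2* ≈ 523

Setting both brackets to zero gives the nullclines N_1 + 1.18N_2 = 813 and 1.8N_1 + N_2 = 875.
Substituting N_2 = 875 - 1.8N_1 into the first: N_1(1 - 1.18·1.8) = 813 - 1.18·875.
So N_1* = -220/-1.12 = 195, and then N_2* = 875 - 1.8·195 = 523.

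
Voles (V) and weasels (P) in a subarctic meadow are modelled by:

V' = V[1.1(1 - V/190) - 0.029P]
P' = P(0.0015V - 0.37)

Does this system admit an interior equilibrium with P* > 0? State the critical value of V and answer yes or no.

The predator equation gives dP/dt > 0 only when V > 0.37/0.0015 = 247.
Without the predator, V → K = 190. Since 190 < 247, the predator cannot invade.

Threshold V = 247; K < 247, so no, the predator goes extinct.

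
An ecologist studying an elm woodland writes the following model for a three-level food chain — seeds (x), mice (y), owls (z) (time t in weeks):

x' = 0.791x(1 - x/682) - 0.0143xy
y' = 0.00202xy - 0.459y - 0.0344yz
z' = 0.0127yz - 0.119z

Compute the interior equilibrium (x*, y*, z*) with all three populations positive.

From dz/dt = 0: 0.0127y* = 0.119, so y* = 9.37.
From dx/dt = 0: 0.791(1 - x*/682) = 0.0143·9.37, giving x* = 682·(1 - 0.169) = 566.
From dy/dt = 0: 0.00202·566 - 0.459 = 0.0344z*, so z* = 0.685/0.0344 = 19.9.

x* ≈ 566, y* ≈ 9.37, z* ≈ 19.9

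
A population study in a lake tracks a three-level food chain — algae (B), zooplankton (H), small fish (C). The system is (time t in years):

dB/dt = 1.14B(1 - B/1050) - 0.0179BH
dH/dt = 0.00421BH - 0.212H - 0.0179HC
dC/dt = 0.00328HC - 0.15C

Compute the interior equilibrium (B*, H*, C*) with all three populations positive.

B* ≈ 296, H* ≈ 45.7, C* ≈ 57.8

From dC/dt = 0: 0.00328H* = 0.15, so H* = 45.7.
From dB/dt = 0: 1.14(1 - B*/1050) = 0.0179·45.7, giving B* = 1050·(1 - 0.718) = 296.
From dH/dt = 0: 0.00421·296 - 0.212 = 0.0179C*, so C* = 1.03/0.0179 = 57.8.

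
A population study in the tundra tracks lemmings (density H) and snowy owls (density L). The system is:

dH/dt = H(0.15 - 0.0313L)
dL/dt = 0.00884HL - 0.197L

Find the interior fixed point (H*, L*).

H* ≈ 22.3, L* ≈ 4.79

Set dL/dt = 0 with L > 0: 0.00884H - 0.197 = 0, so H* = 0.197/0.00884 = 22.3.
Set dH/dt = 0 with H > 0: 0.15 - 0.0313L = 0, so L* = 0.15/0.0313 = 4.79.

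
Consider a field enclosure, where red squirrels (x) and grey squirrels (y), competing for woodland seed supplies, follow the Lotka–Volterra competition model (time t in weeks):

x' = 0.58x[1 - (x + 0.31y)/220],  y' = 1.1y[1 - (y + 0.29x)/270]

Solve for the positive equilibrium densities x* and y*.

x* ≈ 150, y* ≈ 227

Setting both brackets to zero gives the nullclines x + 0.31y = 220 and 0.29x + y = 270.
Substituting y = 270 - 0.29x into the first: x(1 - 0.31·0.29) = 220 - 0.31·270.
So x* = 136/0.91 = 150, and then y* = 270 - 0.29·150 = 227.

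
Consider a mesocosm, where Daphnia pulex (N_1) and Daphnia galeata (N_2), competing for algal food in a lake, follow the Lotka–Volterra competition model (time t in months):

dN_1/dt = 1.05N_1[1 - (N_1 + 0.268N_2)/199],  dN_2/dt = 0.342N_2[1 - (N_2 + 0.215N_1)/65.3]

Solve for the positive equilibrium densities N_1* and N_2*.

Setting both brackets to zero gives the nullclines N_1 + 0.268N_2 = 199 and 0.215N_1 + N_2 = 65.3.
Substituting N_2 = 65.3 - 0.215N_1 into the first: N_1(1 - 0.268·0.215) = 199 - 0.268·65.3.
So N_1* = 181/0.942 = 193, and then N_2* = 65.3 - 0.215·193 = 23.9.

N_1* ≈ 193, N_2* ≈ 23.9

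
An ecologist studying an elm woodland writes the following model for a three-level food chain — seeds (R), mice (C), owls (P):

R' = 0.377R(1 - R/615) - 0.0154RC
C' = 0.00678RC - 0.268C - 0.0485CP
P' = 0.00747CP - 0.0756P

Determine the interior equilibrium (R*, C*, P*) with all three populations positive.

From dP/dt = 0: 0.00747C* = 0.0756, so C* = 10.1.
From dR/dt = 0: 0.377(1 - R*/615) = 0.0154·10.1, giving R* = 615·(1 - 0.413) = 361.
From dC/dt = 0: 0.00678·361 - 0.268 = 0.0485P*, so P* = 2.18/0.0485 = 44.9.

R* ≈ 361, C* ≈ 10.1, P* ≈ 44.9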